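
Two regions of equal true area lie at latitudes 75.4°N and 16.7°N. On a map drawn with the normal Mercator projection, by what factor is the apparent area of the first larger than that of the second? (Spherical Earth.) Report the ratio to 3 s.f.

14.4

On Mercator, area is exaggerated by sec²φ = 1/cos²φ.
At 75.4°: sec²(75.4°) = 1/0.2521² = 15.74.
At 16.7°: sec²(16.7°) = 1/0.9578² = 1.090.
Ratio = 15.74/1.090 = cos²(16.7°)/cos²(75.4°) ≈ 14.4.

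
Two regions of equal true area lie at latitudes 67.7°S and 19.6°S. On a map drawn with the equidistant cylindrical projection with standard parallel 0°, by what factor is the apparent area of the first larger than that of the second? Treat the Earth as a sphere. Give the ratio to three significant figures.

In the plate carrée (x = Rλ, y = Rφ), meridians are true-scale (h = 1) and parallels are stretched by k = sec φ.
Areal scale at 67.7°: h·k = 1.000 × 2.635 = 2.635.
Areal scale at 19.6°: h·k = 1.000 × 1.062 = 1.062.
Ratio = 2.635/1.062 ≈ 2.48.

2.48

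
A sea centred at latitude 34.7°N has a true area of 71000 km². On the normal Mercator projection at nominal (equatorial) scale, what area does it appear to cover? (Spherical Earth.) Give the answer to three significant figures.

For Mercator, h = k = sec φ (a conformal cylindrical projection has a single point scale, 1/cos φ).
Areal scale = k² = sec²φ = 1/cos²(34.7°) = 1/0.8221² = 1.479.
Apparent area = 71000 × 1.479 ≈ 105000 km².

105000 km²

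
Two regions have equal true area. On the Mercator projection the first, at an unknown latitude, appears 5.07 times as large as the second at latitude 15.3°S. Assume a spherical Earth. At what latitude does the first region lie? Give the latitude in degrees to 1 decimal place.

Mercator areal scale is sec²φ, so apparent-area ratio = sec²φ₁ / sec²φ₂ = cos²φ₂ / cos²φ₁.
cos²φ₂ / cos²φ₁ = 5.07  ⇒  cos φ₁ = cos 15.3° / √5.07 = 0.9646/2.252 = 0.4284.
φ₁ = arccos(0.4284) ≈ 64.6°.

64.6°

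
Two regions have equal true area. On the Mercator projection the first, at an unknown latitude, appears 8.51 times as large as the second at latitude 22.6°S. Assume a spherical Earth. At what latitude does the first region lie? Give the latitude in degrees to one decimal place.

71.6°

On Mercator, (apparent₁)/(apparent₂) = sec²φ₁ / sec²φ₂ when true areas are equal.
cos²φ₂ / cos²φ₁ = 8.51  ⇒  cos φ₁ = cos 22.6° / √8.51 = 0.9232/2.917 = 0.3165.
φ₁ = arccos(0.3165) ≈ 71.6°.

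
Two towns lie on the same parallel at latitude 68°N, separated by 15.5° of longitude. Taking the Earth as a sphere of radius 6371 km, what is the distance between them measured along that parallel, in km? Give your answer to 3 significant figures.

646 km

Arc length along a parallel = R cos φ · Δλ (with Δλ in radians).
= 6371 × cos 68° × (15.5° × π/180) = 6371 × 0.3746 × 0.2705 ≈ 646 km.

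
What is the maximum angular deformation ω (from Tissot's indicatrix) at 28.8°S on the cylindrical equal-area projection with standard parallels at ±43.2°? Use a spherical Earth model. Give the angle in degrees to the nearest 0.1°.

21.0°

A cylindrical equal-area projection with standard parallel φ₀ has meridian scale h = cos φ / cos φ₀ and parallel scale k = cos φ₀ / cos φ (so areas are preserved, h·k = 1).
At 28.8°: h = 1.202, k = 0.8319; principal scales a = 1.202, b = 0.8319.
sin(ω/2) = (a − b)/(a + b) = 0.3703/2.034 = 0.1820, so ω = 2 arcsin(0.1820) ≈ 21.0°.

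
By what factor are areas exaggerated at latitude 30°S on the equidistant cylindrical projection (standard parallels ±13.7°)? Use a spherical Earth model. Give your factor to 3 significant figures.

1.12

The equidistant cylindrical projection with φ₀ = 13.7° has h = 1 (meridians true) and k = cos φ₀ / cos φ along parallels.
Areal scale = h·k = 1 × cos φ₀ / cos φ; at 30°, h = 1.000, k = 1.122, so h·k = 1.122.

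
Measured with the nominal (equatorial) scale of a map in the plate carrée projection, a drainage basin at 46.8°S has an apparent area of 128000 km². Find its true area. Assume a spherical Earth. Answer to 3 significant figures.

87600 km²

For the equirectangular projection with φ₀ = 0 (plate carrée), h = 1 along meridians and k = sec φ along parallels.
Areal scale = h·k = 1 × sec φ; at 46.8°, h = 1.000, k = 1.461, so h·k = 1.461.
True area = apparent / (areal scale) = 128000 / 1.461 ≈ 87600 km².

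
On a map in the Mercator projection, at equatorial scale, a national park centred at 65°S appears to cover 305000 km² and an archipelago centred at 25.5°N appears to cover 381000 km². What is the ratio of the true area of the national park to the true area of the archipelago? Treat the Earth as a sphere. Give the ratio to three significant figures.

0.176

On Mercator the areal scale is sec²φ, so true area = apparent × cos²φ.
True area of national park: 305000 × cos²(65°) = 305000 × 0.1786 = 54470 km².
True area of archipelago: 381000 × cos²(25.5°) = 381000 × 0.8147 = 310400 km².
Ratio = 54470 / 310400 ≈ 0.176.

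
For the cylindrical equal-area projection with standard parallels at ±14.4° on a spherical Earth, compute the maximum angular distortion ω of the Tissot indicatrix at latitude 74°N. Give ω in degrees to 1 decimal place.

116.5°

Cylindrical equal-area (φ₀ = 14.4°): h = cos φ / cos 14.4° along meridians, k = cos 14.4° / cos φ along parallels; h·k = 1.
At 74°: h = 0.2846, k = 3.514; principal scales a = 3.514, b = 0.2846.
sin(ω/2) = (a − b)/(a + b) = 3.229/3.799 = 0.8502, so ω = 2 arcsin(0.8502) ≈ 116.5°.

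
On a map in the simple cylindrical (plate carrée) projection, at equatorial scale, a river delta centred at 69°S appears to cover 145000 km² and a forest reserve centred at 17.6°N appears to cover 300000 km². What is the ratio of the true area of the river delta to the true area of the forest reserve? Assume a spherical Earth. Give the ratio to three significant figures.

0.182

Plate carrée has h = 1 and k = sec φ, giving areal scale sec φ; true area = (apparent area) · cos φ.
True area of river delta: 145000 × cos(69°) = 145000 × 0.3584 = 51960 km².
True area of forest reserve: 300000 × cos(17.6°) = 300000 × 0.9532 = 286000 km².
Ratio = 51960 / 286000 ≈ 0.182.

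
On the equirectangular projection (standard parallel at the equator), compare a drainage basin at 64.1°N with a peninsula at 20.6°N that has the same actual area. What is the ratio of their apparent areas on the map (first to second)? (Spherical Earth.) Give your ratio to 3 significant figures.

2.14

Plate carrée maps x = Rλ, y = Rφ. The meridian scale is h = 1 and the parallel scale is k = 1/cos φ = sec φ.
Areal scale at 64.1°: h·k = 1.000 × 2.289 = 2.289.
Areal scale at 20.6°: h·k = 1.000 × 1.068 = 1.068.
Ratio = 2.289/1.068 ≈ 2.14.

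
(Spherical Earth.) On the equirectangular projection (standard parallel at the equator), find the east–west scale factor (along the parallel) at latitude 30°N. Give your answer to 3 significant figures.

1.15

In the plate carrée (x = Rλ, y = Rφ), meridians are true-scale (h = 1) and parallels are stretched by k = sec φ.
k = 1/cos 30° = 1/0.8660 = 1.155.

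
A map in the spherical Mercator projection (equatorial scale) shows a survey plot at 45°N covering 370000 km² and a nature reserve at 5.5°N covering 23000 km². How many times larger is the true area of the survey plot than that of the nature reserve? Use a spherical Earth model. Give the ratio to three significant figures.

On Mercator the areal scale is sec²φ, so true area = apparent × cos²φ.
True area of survey plot: 370000 × cos²(45°) = 370000 × 0.5000 = 185000 km².
True area of nature reserve: 23000 × cos²(5.5°) = 23000 × 0.9908 = 22790 km².
Ratio = 185000 / 22790 ≈ 8.12.

8.12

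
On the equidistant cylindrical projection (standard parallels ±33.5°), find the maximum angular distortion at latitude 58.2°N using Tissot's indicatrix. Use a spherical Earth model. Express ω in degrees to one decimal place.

26.1°

In the equirectangular projection with standard parallel φ₀ = 33.5° (x = Rλ cos φ₀, y = Rφ), meridians are true-scale (h = 1) and the parallel scale is k = cos φ₀ / cos φ.
At 58.2°: h = 1.000, k = 1.582; principal scales a = 1.582, b = 1.000.
sin(ω/2) = (a − b)/(a + b) = 0.5825/2.582 = 0.2255, so ω = 2 arcsin(0.2255) ≈ 26.1°.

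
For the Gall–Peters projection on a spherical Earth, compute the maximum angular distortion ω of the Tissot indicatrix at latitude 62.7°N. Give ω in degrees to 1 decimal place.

48.1°

Gall–Peters is a cylindrical equal-area projection with standard parallels at ±45°. A cylindrical equal-area projection with standard parallel φ₀ has meridian scale h = cos φ / cos φ₀ and parallel scale k = cos φ₀ / cos φ (so areas are preserved, h·k = 1).
At 62.7°: h = 0.6486, k = 1.542; principal scales a = 1.542, b = 0.6486.
sin(ω/2) = (a − b)/(a + b) = 0.8931/2.190 = 0.4077, so ω = 2 arcsin(0.4077) ≈ 48.1°.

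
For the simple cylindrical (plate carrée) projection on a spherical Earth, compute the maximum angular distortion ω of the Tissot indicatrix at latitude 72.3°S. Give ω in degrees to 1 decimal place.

64.5°

In the plate carrée (x = Rλ, y = Rφ), meridians are true-scale (h = 1) and parallels are stretched by k = sec φ.
At 72.3°: h = 1.000, k = 3.289; principal scales a = 3.289, b = 1.000.
sin(ω/2) = (a − b)/(a + b) = 2.289/4.289 = 0.5337, so ω = 2 arcsin(0.5337) ≈ 64.5°.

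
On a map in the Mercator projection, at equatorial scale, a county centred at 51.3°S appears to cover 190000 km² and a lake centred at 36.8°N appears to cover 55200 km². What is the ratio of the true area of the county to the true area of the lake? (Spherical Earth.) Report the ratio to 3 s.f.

On Mercator the areal scale is sec²φ, so true area = apparent × cos²φ.
True area of county: 190000 × cos²(51.3°) = 190000 × 0.3909 = 74280 km².
True area of lake: 55200 × cos²(36.8°) = 55200 × 0.6412 = 35390 km².
Ratio = 74280 / 35390 ≈ 2.10.

2.10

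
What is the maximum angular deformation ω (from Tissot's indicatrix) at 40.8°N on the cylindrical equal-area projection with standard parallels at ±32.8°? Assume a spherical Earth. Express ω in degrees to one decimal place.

12.0°

A cylindrical equal-area projection with standard parallel φ₀ has meridian scale h = cos φ / cos φ₀ and parallel scale k = cos φ₀ / cos φ (so areas are preserved, h·k = 1).
At 40.8°: h = 0.9006, k = 1.110; principal scales a = 1.110, b = 0.9006.
sin(ω/2) = (a − b)/(a + b) = 0.2098/2.011 = 0.1043, so ω = 2 arcsin(0.1043) ≈ 12.0°.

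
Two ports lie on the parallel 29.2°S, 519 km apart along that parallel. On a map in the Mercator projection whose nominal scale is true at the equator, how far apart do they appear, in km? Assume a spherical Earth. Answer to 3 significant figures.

595 km

The Mercator projection is conformal; its linear scale factor is the same in every direction and equals sec φ = 1/cos φ.
Along the parallel, k = sec 29.2° = 1/0.8729 = 1.146.
Map distance = 519 × 1.146 ≈ 595 km.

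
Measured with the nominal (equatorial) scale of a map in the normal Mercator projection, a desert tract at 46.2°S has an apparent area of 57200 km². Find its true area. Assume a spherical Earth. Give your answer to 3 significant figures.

Mercator is conformal, so the point scale is isotropic: h = k = sec φ = 1/cos φ.
Areal scale = k² = sec²φ = 1/cos²(46.2°) = 1/0.6921² = 2.087.
True area = apparent / (areal scale) = 57200 / 2.087 ≈ 27400 km².

27400 km²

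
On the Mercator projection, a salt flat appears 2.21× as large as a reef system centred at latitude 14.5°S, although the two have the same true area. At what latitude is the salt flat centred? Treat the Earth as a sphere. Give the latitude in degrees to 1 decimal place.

On Mercator, (apparent₁)/(apparent₂) = sec²φ₁ / sec²φ₂ when true areas are equal.
cos²φ₂ / cos²φ₁ = 2.21  ⇒  cos φ₁ = cos 14.5° / √2.21 = 0.9681/1.487 = 0.6512.
φ₁ = arccos(0.6512) ≈ 49.4°.

49.4°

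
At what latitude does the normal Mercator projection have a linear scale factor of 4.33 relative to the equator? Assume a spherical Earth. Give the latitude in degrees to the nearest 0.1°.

Mercator scale is k = sec φ = 1/cos φ.
1/cos φ = 4.33  ⇒  cos φ = 0.2309  ⇒  φ = arccos(0.2309) ≈ 76.6°.

76.6°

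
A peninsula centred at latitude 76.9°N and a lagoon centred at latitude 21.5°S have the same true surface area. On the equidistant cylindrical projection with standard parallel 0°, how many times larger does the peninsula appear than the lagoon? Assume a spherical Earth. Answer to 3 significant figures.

4.11

Plate carrée maps x = Rλ, y = Rφ. The meridian scale is h = 1 and the parallel scale is k = 1/cos φ = sec φ.
Areal scale at 76.9°: h·k = 1.000 × 4.412 = 4.412.
Areal scale at 21.5°: h·k = 1.000 × 1.075 = 1.075.
Ratio = 4.412/1.075 ≈ 4.11.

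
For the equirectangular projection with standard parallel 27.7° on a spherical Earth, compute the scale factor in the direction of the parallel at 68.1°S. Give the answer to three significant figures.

2.37

The equidistant cylindrical projection with φ₀ = 27.7° has h = 1 (meridians true) and k = cos φ₀ / cos φ along parallels.
k = cos 27.7° / cos 68.1° = 0.8854/0.3730 = 2.374.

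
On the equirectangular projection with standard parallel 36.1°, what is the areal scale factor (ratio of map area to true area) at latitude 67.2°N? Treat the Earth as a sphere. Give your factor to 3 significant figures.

2.09

The equidistant cylindrical projection with φ₀ = 36.1° has h = 1 (meridians true) and k = cos φ₀ / cos φ along parallels.
Areal scale = h·k = 1 × cos φ₀ / cos φ; at 67.2°, h = 1.000, k = 2.085, so h·k = 2.085.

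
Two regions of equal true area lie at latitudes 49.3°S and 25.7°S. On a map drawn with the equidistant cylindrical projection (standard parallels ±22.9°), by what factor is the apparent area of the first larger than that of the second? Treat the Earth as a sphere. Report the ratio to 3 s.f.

1.38

In the equirectangular projection with standard parallel φ₀ = 22.9° (x = Rλ cos φ₀, y = Rφ), meridians are true-scale (h = 1) and the parallel scale is k = cos φ₀ / cos φ.
Areal scale at 49.3°: h·k = 1.000 × 1.413 = 1.413.
Areal scale at 25.7°: h·k = 1.000 × 1.022 = 1.022.
Ratio = 1.413/1.022 ≈ 1.38.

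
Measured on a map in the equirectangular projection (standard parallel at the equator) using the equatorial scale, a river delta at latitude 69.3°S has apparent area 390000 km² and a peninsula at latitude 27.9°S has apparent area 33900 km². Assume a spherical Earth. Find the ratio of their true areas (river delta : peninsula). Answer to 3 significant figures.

Plate carrée has h = 1 and k = sec φ, giving areal scale sec φ; true area = (apparent area) · cos φ.
True area of river delta: 390000 × cos(69.3°) = 390000 × 0.3535 = 137900 km².
True area of peninsula: 33900 × cos(27.9°) = 33900 × 0.8838 = 29960 km².
Ratio = 137900 / 29960 ≈ 4.60.

4.60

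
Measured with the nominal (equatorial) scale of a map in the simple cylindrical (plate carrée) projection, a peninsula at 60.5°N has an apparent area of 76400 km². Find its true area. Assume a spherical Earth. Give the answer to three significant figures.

37600 km²

Plate carrée maps x = Rλ, y = Rφ. The meridian scale is h = 1 and the parallel scale is k = 1/cos φ = sec φ.
Areal scale = h·k = 1 × sec φ; at 60.5°, h = 1.000, k = 2.031, so h·k = 2.031.
True area = apparent / (areal scale) = 76400 / 2.031 ≈ 37600 km².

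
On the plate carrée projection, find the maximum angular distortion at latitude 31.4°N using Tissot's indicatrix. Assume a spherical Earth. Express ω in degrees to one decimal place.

9.1°

In the plate carrée (x = Rλ, y = Rφ), meridians are true-scale (h = 1) and parallels are stretched by k = sec φ.
At 31.4°: h = 1.000, k = 1.172; principal scales a = 1.172, b = 1.000.
sin(ω/2) = (a − b)/(a + b) = 0.1716/2.172 = 0.07901, so ω = 2 arcsin(0.07901) ≈ 9.1°.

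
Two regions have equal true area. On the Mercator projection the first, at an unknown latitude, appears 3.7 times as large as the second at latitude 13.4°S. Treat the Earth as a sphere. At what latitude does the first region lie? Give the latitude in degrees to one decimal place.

59.6°

For equal true areas on Mercator, apparent areas scale as sec²φ, so the ratio is cos²φ₂ / cos²φ₁.
cos²φ₂ / cos²φ₁ = 3.7  ⇒  cos φ₁ = cos 13.4° / √3.7 = 0.9728/1.924 = 0.5057.
φ₁ = arccos(0.5057) ≈ 59.6°.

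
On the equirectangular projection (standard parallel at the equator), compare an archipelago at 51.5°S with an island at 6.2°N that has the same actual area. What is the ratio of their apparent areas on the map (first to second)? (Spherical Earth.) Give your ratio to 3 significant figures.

1.60

In the plate carrée (x = Rλ, y = Rφ), meridians are true-scale (h = 1) and parallels are stretched by k = sec φ.
Areal scale at 51.5°: h·k = 1.000 × 1.606 = 1.606.
Areal scale at 6.2°: h·k = 1.000 × 1.006 = 1.006.
Ratio = 1.606/1.006 ≈ 1.60.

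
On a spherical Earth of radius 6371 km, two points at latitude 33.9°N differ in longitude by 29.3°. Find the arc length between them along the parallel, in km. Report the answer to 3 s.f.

Arc length along a parallel = R cos φ · Δλ (with Δλ in radians).
= 6371 × cos 33.9° × (29.3° × π/180) = 6371 × 0.8300 × 0.5114 ≈ 2700 km.

2700 km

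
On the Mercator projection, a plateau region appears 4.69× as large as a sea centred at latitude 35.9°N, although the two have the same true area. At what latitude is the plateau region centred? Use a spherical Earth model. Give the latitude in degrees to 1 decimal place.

68.0°

Mercator areal scale is sec²φ, so apparent-area ratio = sec²φ₁ / sec²φ₂ = cos²φ₂ / cos²φ₁.
cos²φ₂ / cos²φ₁ = 4.69  ⇒  cos φ₁ = cos 35.9° / √4.69 = 0.8100/2.166 = 0.3740.
φ₁ = arccos(0.3740) ≈ 68.0°.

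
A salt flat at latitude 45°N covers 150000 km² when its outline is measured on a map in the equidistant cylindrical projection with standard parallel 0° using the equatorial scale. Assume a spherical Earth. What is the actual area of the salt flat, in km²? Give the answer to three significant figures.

Plate carrée maps x = Rλ, y = Rφ. The meridian scale is h = 1 and the parallel scale is k = 1/cos φ = sec φ.
Areal scale = h·k = 1 × sec φ; at 45°, h = 1.000, k = 1.414, so h·k = 1.414.
True area = apparent / (areal scale) = 150000 / 1.414 ≈ 106000 km².

106000 km²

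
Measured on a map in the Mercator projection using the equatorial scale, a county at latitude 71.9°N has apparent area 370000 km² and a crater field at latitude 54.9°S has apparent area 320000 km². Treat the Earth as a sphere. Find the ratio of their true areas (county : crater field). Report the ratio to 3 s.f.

On Mercator the areal scale is sec²φ, so true area = apparent × cos²φ.
True area of county: 370000 × cos²(71.9°) = 370000 × 0.09652 = 35710 km².
True area of crater field: 320000 × cos²(54.9°) = 320000 × 0.3306 = 105800 km².
Ratio = 35710 / 105800 ≈ 0.338.

0.338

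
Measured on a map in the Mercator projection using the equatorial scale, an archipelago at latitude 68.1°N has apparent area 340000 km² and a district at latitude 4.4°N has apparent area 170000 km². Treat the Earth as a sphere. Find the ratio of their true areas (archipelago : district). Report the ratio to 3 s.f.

On Mercator the areal scale is sec²φ, so true area = apparent × cos²φ.
True area of archipelago: 340000 × cos²(68.1°) = 340000 × 0.1391 = 47300 km².
True area of district: 170000 × cos²(4.4°) = 170000 × 0.9941 = 169000 km².
Ratio = 47300 / 169000 ≈ 0.280.

0.280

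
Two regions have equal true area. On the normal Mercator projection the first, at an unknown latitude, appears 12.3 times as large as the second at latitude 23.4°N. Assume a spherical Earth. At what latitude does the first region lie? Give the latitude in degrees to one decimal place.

74.8°

For equal true areas on Mercator, apparent areas scale as sec²φ, so the ratio is cos²φ₂ / cos²φ₁.
cos²φ₂ / cos²φ₁ = 12.3  ⇒  cos φ₁ = cos 23.4° / √12.3 = 0.9178/3.507 = 0.2617.
φ₁ = arccos(0.2617) ≈ 74.8°.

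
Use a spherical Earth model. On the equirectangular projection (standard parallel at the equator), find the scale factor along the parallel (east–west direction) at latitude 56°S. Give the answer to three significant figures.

1.79

Plate carrée maps x = Rλ, y = Rφ. The meridian scale is h = 1 and the parallel scale is k = 1/cos φ = sec φ.
k = 1/cos 56° = 1/0.5592 = 1.788.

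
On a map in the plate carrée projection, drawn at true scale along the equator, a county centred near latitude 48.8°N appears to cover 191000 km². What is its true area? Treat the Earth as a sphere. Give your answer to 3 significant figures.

126000 km²

In the plate carrée (x = Rλ, y = Rφ), meridians are true-scale (h = 1) and parallels are stretched by k = sec φ.
Areal scale = h·k = 1 × sec φ; at 48.8°, h = 1.000, k = 1.518, so h·k = 1.518.
True area = apparent / (areal scale) = 191000 / 1.518 ≈ 126000 km².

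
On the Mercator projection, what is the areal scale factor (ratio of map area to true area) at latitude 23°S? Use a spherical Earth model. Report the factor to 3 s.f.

The Mercator projection is conformal; its linear scale factor is the same in every direction and equals sec φ = 1/cos φ.
Areal scale = k² = sec²φ = 1/cos²(23°) = 1/0.9205² = 1.180.

1.18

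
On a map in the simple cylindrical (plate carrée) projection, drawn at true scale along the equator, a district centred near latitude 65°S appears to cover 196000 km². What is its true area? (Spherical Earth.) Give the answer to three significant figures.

82800 km²

Plate carrée maps x = Rλ, y = Rφ. The meridian scale is h = 1 and the parallel scale is k = 1/cos φ = sec φ.
Areal scale = h·k = 1 × sec φ; at 65°, h = 1.000, k = 2.366, so h·k = 2.366.
True area = apparent / (areal scale) = 196000 / 2.366 ≈ 82800 km².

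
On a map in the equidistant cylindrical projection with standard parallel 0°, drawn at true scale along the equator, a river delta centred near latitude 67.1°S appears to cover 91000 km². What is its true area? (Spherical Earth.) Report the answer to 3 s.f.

In the plate carrée (x = Rλ, y = Rφ), meridians are true-scale (h = 1) and parallels are stretched by k = sec φ.
Areal scale = h·k = 1 × sec φ; at 67.1°, h = 1.000, k = 2.570, so h·k = 2.570.
True area = apparent / (areal scale) = 91000 / 2.570 ≈ 35400 km².

35400 km²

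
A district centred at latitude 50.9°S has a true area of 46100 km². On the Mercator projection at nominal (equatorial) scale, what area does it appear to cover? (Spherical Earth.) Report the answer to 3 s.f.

116000 km²

For Mercator, h = k = sec φ (a conformal cylindrical projection has a single point scale, 1/cos φ).
Areal scale = k² = sec²φ = 1/cos²(50.9°) = 1/0.6307² = 2.514.
Apparent area = 46100 × 2.514 ≈ 116000 km².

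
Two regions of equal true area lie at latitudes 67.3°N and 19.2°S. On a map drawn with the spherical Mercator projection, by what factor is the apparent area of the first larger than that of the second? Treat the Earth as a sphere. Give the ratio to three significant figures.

Mercator areal scale is sec²φ.
At 67.3°: sec²(67.3°) = 1/0.3859² = 6.715.
At 19.2°: sec²(19.2°) = 1/0.9444² = 1.121.
Ratio = 6.715/1.121 = cos²(19.2°)/cos²(67.3°) ≈ 5.99.

5.99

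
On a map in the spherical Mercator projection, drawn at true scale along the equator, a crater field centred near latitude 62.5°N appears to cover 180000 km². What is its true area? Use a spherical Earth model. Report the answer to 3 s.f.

38400 km²

Mercator is conformal, so the point scale is isotropic: h = k = sec φ = 1/cos φ.
Areal scale = k² = sec²φ = 1/cos²(62.5°) = 1/0.4617² = 4.690.
True area = apparent / (areal scale) = 180000 / 4.690 ≈ 38400 km².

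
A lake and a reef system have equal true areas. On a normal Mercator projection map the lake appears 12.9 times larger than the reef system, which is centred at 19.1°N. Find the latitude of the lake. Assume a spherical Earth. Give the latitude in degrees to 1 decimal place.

On Mercator, (apparent₁)/(apparent₂) = sec²φ₁ / sec²φ₂ when true areas are equal.
cos²φ₂ / cos²φ₁ = 12.9  ⇒  cos φ₁ = cos 19.1° / √12.9 = 0.9449/3.592 = 0.2631.
φ₁ = arccos(0.2631) ≈ 74.7°.

74.7°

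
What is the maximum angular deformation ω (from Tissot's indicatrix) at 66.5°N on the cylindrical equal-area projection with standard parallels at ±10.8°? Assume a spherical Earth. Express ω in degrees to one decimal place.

91.6°

Cylindrical equal-area (φ₀ = 10.8°): h = cos φ / cos 10.8° along meridians, k = cos 10.8° / cos φ along parallels; h·k = 1.
At 66.5°: h = 0.4059, k = 2.463; principal scales a = 2.463, b = 0.4059.
sin(ω/2) = (a − b)/(a + b) = 2.057/2.869 = 0.7171, so ω = 2 arcsin(0.7171) ≈ 91.6°.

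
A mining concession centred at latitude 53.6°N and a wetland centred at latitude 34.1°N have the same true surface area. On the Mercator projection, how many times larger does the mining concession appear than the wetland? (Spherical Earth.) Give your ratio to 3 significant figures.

1.95

On Mercator, area is exaggerated by sec²φ = 1/cos²φ.
At 53.6°: sec²(53.6°) = 1/0.5934² = 2.840.
At 34.1°: sec²(34.1°) = 1/0.8281² = 1.458.
Ratio = 2.840/1.458 = cos²(34.1°)/cos²(53.6°) ≈ 1.95.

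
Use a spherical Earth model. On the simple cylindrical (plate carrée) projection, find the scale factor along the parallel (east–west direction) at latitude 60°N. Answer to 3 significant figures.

2.00

In the plate carrée (x = Rλ, y = Rφ), meridians are true-scale (h = 1) and parallels are stretched by k = sec φ.
k = 1/cos 60° = 1/0.5000 = 2.000.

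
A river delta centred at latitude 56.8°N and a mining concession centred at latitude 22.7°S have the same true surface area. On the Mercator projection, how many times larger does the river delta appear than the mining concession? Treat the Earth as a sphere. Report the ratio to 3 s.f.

Mercator areal scale is sec²φ.
At 56.8°: sec²(56.8°) = 1/0.5476² = 3.335.
At 22.7°: sec²(22.7°) = 1/0.9225² = 1.175.
Ratio = 3.335/1.175 = cos²(22.7°)/cos²(56.8°) ≈ 2.84.

2.84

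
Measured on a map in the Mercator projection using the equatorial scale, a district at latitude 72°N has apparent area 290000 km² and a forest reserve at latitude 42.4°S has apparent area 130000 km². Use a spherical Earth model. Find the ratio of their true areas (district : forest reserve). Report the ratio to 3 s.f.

0.391

On Mercator the areal scale is sec²φ, so true area = apparent × cos²φ.
True area of district: 290000 × cos²(72°) = 290000 × 0.09549 = 27690 km².
True area of forest reserve: 130000 × cos²(42.4°) = 130000 × 0.5453 = 70890 km².
Ratio = 27690 / 70890 ≈ 0.391.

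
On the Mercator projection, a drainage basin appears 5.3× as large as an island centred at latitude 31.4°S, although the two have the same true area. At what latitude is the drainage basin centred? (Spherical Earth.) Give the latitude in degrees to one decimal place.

On Mercator, (apparent₁)/(apparent₂) = sec²φ₁ / sec²φ₂ when true areas are equal.
cos²φ₂ / cos²φ₁ = 5.3  ⇒  cos φ₁ = cos 31.4° / √5.3 = 0.8536/2.302 = 0.3708.
φ₁ = arccos(0.3708) ≈ 68.2°.

68.2°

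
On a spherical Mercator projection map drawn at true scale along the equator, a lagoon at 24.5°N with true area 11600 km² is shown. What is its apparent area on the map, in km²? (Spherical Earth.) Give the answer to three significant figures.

14000 km²

For Mercator, h = k = sec φ (a conformal cylindrical projection has a single point scale, 1/cos φ).
Areal scale = k² = sec²φ = 1/cos²(24.5°) = 1/0.9100² = 1.208.
Apparent area = 11600 × 1.208 ≈ 14000 km².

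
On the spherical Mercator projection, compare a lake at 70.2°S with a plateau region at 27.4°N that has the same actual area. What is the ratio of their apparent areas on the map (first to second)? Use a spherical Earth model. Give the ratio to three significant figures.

6.87

Mercator areal scale is sec²φ.
At 70.2°: sec²(70.2°) = 1/0.3387² = 8.715.
At 27.4°: sec²(27.4°) = 1/0.8878² = 1.269.
Ratio = 8.715/1.269 = cos²(27.4°)/cos²(70.2°) ≈ 6.87.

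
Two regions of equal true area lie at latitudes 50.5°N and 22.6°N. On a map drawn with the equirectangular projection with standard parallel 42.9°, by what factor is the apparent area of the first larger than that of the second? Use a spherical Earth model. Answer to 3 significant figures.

In the equirectangular projection with standard parallel φ₀ = 42.9° (x = Rλ cos φ₀, y = Rφ), meridians are true-scale (h = 1) and the parallel scale is k = cos φ₀ / cos φ.
Areal scale at 50.5°: h·k = 1.000 × 1.152 = 1.152.
Areal scale at 22.6°: h·k = 1.000 × 0.7935 = 0.7935.
Ratio = 1.152/0.7935 ≈ 1.45.

1.45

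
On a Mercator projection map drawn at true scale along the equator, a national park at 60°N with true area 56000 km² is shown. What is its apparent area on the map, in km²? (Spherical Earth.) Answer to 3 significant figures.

224000 km²

For Mercator, h = k = sec φ (a conformal cylindrical projection has a single point scale, 1/cos φ).
Areal scale = k² = sec²φ = 1/cos²(60°) = 1/0.5000² = 4.000.
Apparent area = 56000 × 4.000 ≈ 224000 km².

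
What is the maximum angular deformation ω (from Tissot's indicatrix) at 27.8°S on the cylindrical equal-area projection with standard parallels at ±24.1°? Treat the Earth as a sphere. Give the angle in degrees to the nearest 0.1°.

Cylindrical equal-area (φ₀ = 24.1°): h = cos φ / cos 24.1° along meridians, k = cos 24.1° / cos φ along parallels; h·k = 1.
At 27.8°: h = 0.9690, k = 1.032; principal scales a = 1.032, b = 0.9690.
sin(ω/2) = (a − b)/(a + b) = 0.06289/2.001 = 0.03143, so ω = 2 arcsin(0.03143) ≈ 3.6°.

3.6°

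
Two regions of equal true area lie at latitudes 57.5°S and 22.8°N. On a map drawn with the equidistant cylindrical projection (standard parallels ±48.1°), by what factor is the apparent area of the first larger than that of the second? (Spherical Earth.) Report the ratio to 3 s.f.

In the equirectangular projection with standard parallel φ₀ = 48.1° (x = Rλ cos φ₀, y = Rφ), meridians are true-scale (h = 1) and the parallel scale is k = cos φ₀ / cos φ.
Areal scale at 57.5°: h·k = 1.000 × 1.243 = 1.243.
Areal scale at 22.8°: h·k = 1.000 × 0.7244 = 0.7244.
Ratio = 1.243/0.7244 ≈ 1.72.

1.72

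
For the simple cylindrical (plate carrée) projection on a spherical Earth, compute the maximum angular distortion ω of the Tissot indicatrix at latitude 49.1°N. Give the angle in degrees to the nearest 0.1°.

In the plate carrée (x = Rλ, y = Rφ), meridians are true-scale (h = 1) and parallels are stretched by k = sec φ.
At 49.1°: h = 1.000, k = 1.527; principal scales a = 1.527, b = 1.000.
sin(ω/2) = (a − b)/(a + b) = 0.5273/2.527 = 0.2086, so ω = 2 arcsin(0.2086) ≈ 24.1°.

24.1°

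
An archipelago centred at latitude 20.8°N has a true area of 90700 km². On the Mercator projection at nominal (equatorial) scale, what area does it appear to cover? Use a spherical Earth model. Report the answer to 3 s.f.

Mercator is conformal, so the point scale is isotropic: h = k = sec φ = 1/cos φ.
Areal scale = k² = sec²φ = 1/cos²(20.8°) = 1/0.9348² = 1.144.
Apparent area = 90700 × 1.144 ≈ 104000 km².

104000 km²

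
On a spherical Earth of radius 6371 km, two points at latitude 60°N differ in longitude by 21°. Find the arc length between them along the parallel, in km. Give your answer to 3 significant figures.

Arc length along a parallel = R cos φ · Δλ (with Δλ in radians).
= 6371 × cos 60° × (21° × π/180) = 6371 × 0.5000 × 0.3665 ≈ 1170 km.

1170 km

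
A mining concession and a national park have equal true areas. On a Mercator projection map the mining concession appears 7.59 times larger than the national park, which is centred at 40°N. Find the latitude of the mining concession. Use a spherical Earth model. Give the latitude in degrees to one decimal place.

Mercator areal scale is sec²φ, so apparent-area ratio = sec²φ₁ / sec²φ₂ = cos²φ₂ / cos²φ₁.
cos²φ₂ / cos²φ₁ = 7.59  ⇒  cos φ₁ = cos 40° / √7.59 = 0.7660/2.755 = 0.2781.
φ₁ = arccos(0.2781) ≈ 73.9°.

73.9°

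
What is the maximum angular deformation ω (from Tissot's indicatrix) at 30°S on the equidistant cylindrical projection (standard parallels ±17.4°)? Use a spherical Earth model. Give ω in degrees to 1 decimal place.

5.6°

The equidistant cylindrical projection with φ₀ = 17.4° has h = 1 (meridians true) and k = cos φ₀ / cos φ along parallels.
At 30°: h = 1.000, k = 1.102; principal scales a = 1.102, b = 1.000.
sin(ω/2) = (a − b)/(a + b) = 0.1019/2.102 = 0.04846, so ω = 2 arcsin(0.04846) ≈ 5.6°.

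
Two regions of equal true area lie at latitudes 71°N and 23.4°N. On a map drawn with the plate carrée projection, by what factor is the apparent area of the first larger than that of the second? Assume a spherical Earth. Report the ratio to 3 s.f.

In the plate carrée (x = Rλ, y = Rφ), meridians are true-scale (h = 1) and parallels are stretched by k = sec φ.
Areal scale at 71°: h·k = 1.000 × 3.072 = 3.072.
Areal scale at 23.4°: h·k = 1.000 × 1.090 = 1.090.
Ratio = 3.072/1.090 ≈ 2.82.

2.82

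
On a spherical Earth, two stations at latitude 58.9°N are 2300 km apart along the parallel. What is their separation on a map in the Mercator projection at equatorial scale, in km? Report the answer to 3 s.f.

The Mercator projection is conformal; its linear scale factor is the same in every direction and equals sec φ = 1/cos φ.
Along the parallel, k = sec 58.9° = 1/0.5165 = 1.936.
Map distance = 2300 × 1.936 ≈ 4450 km.

4450 km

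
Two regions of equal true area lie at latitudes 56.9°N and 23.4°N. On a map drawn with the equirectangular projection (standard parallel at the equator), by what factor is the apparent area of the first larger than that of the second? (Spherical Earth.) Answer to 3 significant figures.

1.68

Plate carrée maps x = Rλ, y = Rφ. The meridian scale is h = 1 and the parallel scale is k = 1/cos φ = sec φ.
Areal scale at 56.9°: h·k = 1.000 × 1.831 = 1.831.
Areal scale at 23.4°: h·k = 1.000 × 1.090 = 1.090.
Ratio = 1.831/1.090 ≈ 1.68.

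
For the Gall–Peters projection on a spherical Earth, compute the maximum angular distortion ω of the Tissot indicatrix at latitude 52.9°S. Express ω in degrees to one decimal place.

The Gall–Peters projection is cylindrical equal-area with φ₀ = 45°. Cylindrical equal-area (φ₀ = 45°): h = cos φ / cos 45° along meridians, k = cos 45° / cos φ along parallels; h·k = 1.
At 52.9°: h = 0.8531, k = 1.172; principal scales a = 1.172, b = 0.8531.
sin(ω/2) = (a − b)/(a + b) = 0.3192/2.025 = 0.1576, so ω = 2 arcsin(0.1576) ≈ 18.1°.

18.1°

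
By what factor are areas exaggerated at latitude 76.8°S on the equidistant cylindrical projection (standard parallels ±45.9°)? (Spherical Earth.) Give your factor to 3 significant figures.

The equidistant cylindrical projection with φ₀ = 45.9° has h = 1 (meridians true) and k = cos φ₀ / cos φ along parallels.
Areal scale = h·k = 1 × cos φ₀ / cos φ; at 76.8°, h = 1.000, k = 3.048, so h·k = 3.048.

3.05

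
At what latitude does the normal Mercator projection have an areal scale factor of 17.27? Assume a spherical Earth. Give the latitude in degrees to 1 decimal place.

Mercator areal scale is sec²φ.
sec²φ = 17.27  ⇒  cos²φ = 0.05790  ⇒  cos φ = 0.2406.
φ = arccos(0.2406) ≈ 76.1°.

76.1°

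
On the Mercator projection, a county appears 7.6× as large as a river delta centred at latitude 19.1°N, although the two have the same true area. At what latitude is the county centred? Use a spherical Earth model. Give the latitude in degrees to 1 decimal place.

On Mercator, (apparent₁)/(apparent₂) = sec²φ₁ / sec²φ₂ when true areas are equal.
cos²φ₂ / cos²φ₁ = 7.6  ⇒  cos φ₁ = cos 19.1° / √7.6 = 0.9449/2.757 = 0.3428.
φ₁ = arccos(0.3428) ≈ 70.0°.

70.0°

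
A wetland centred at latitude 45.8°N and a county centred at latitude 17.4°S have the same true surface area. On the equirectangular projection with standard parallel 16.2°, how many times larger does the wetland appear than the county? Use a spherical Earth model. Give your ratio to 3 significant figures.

1.37

With standard parallel φ₀ = 16.2°, the equirectangular projection gives x = Rλ cos φ₀, y = Rφ, so h = 1 and k = cos 16.2° / cos φ.
Areal scale at 45.8°: h·k = 1.000 × 1.377 = 1.377.
Areal scale at 17.4°: h·k = 1.000 × 1.006 = 1.006.
Ratio = 1.377/1.006 ≈ 1.37.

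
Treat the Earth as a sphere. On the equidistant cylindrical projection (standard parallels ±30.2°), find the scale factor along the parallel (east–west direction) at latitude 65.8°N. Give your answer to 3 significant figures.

2.11

With standard parallel φ₀ = 30.2°, the equirectangular projection gives x = Rλ cos φ₀, y = Rφ, so h = 1 and k = cos 30.2° / cos φ.
k = cos 30.2° / cos 65.8° = 0.8643/0.4099 = 2.108.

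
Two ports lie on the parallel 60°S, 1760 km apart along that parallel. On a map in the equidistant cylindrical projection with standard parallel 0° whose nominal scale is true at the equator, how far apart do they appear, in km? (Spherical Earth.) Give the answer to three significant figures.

For the equirectangular projection with φ₀ = 0 (plate carrée), h = 1 along meridians and k = sec φ along parallels.
Along the parallel, k = sec 60° = 1/0.5000 = 2.000.
Map distance = 1760 × 2.000 ≈ 3520 km.

3520 km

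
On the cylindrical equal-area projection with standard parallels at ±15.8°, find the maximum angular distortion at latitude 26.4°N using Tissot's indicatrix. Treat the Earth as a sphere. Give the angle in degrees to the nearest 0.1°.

8.2°

A cylindrical equal-area projection with standard parallel φ₀ has meridian scale h = cos φ / cos φ₀ and parallel scale k = cos φ₀ / cos φ (so areas are preserved, h·k = 1).
At 26.4°: h = 0.9309, k = 1.074; principal scales a = 1.074, b = 0.9309.
sin(ω/2) = (a − b)/(a + b) = 0.1434/2.005 = 0.07150, so ω = 2 arcsin(0.07150) ≈ 8.2°.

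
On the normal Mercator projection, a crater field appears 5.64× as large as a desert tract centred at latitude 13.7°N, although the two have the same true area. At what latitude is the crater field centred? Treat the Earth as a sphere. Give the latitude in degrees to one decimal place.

On Mercator, (apparent₁)/(apparent₂) = sec²φ₁ / sec²φ₂ when true areas are equal.
cos²φ₂ / cos²φ₁ = 5.64  ⇒  cos φ₁ = cos 13.7° / √5.64 = 0.9715/2.375 = 0.4091.
φ₁ = arccos(0.4091) ≈ 65.9°.

65.9°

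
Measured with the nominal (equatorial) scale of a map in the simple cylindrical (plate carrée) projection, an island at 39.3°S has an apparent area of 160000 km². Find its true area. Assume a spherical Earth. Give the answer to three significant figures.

For the equirectangular projection with φ₀ = 0 (plate carrée), h = 1 along meridians and k = sec φ along parallels.
Areal scale = h·k = 1 × sec φ; at 39.3°, h = 1.000, k = 1.292, so h·k = 1.292.
True area = apparent / (areal scale) = 160000 / 1.292 ≈ 124000 km².

124000 km²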